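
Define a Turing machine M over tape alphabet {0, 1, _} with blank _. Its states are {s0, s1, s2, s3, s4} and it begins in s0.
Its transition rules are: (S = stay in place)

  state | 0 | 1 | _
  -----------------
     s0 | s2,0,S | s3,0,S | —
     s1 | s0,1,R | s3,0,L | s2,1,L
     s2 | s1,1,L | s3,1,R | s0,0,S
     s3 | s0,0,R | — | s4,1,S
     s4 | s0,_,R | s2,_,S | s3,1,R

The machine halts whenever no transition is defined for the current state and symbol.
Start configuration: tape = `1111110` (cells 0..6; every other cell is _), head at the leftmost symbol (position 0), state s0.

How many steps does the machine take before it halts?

17

state=s0 head=0 tape=[1]111110_   (s0,1)→(s3,0,S)
state=s3 head=0 tape=[0]111110_   (s3,0)→(s0,0,R)
state=s0 head=1 tape=0[1]11110_   (s0,1)→(s3,0,S)
state=s3 head=1 tape=0[0]11110_   (s3,0)→(s0,0,R)
state=s0 head=2 tape=00[1]1110_   (s0,1)→(s3,0,S)
state=s3 head=2 tape=00[0]1110_   (s3,0)→(s0,0,R)
state=s0 head=3 tape=000[1]110_   (s0,1)→(s3,0,S)
state=s3 head=3 tape=000[0]110_   (s3,0)→(s0,0,R)
state=s0 head=4 tape=0000[1]10_   (s0,1)→(s3,0,S)
state=s3 head=4 tape=0000[0]10_   (s3,0)→(s0,0,R)
state=s0 head=5 tape=00000[1]0_   (s0,1)→(s3,0,S)
state=s3 head=5 tape=00000[0]0_   (s3,0)→(s0,0,R)
state=s0 head=6 tape=000000[0]_   (s0,0)→(s2,0,S)
state=s2 head=6 tape=000000[0]_   (s2,0)→(s1,1,L)
state=s1 head=5 tape=00000[0]1_   (s1,0)→(s0,1,R)
state=s0 head=6 tape=000001[1]_   (s0,1)→(s3,0,S)
state=s3 head=6 tape=000001[0]_   (s3,0)→(s0,0,R)
state=s0 head=7 tape=0000010[_]
M halts after 17 transitions.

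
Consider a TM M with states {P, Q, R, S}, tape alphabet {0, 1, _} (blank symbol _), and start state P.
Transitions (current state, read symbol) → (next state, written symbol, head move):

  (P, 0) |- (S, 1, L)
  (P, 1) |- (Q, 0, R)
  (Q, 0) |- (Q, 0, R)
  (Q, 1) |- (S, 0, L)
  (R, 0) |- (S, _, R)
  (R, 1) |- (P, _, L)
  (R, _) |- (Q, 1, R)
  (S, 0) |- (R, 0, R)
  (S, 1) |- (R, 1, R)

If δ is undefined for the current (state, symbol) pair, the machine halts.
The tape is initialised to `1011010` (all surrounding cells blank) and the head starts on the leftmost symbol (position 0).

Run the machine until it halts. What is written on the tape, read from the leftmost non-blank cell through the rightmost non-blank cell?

00_1_1

state=P head=0 tape=[1]011010_   (P,1)→(Q,0,R)
state=Q head=1 tape=0[0]11010_   (Q,0)→(Q,0,R)
state=Q head=2 tape=00[1]1010_   (Q,1)→(S,0,L)
state=S head=1 tape=0[0]01010_   (S,0)→(R,0,R)
state=R head=2 tape=00[0]1010_   (R,0)→(S,_,R)
state=S head=3 tape=00_[1]010_   (S,1)→(R,1,R)
state=R head=4 tape=00_1[0]10_   (R,0)→(S,_,R)
state=S head=5 tape=00_1_[1]0_   (S,1)→(R,1,R)
state=R head=6 tape=00_1_1[0]_   (R,0)→(S,_,R)
state=S head=7 tape=00_1_1_[_]
The non-blank tape span at halt is 00_1_1.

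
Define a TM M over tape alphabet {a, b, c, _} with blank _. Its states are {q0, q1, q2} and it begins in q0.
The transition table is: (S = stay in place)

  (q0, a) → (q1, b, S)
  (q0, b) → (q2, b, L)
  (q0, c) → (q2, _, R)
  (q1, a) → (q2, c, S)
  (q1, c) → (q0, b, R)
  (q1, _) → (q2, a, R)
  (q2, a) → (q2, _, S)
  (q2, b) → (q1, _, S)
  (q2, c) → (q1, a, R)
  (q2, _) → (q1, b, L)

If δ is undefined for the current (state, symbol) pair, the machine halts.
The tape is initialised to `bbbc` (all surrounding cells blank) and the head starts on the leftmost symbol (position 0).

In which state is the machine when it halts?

q1

state=q0 head=0 tape=__[b]bbc__   (q0,b)→(q2,b,L)
state=q2 head=-1 tape=_[_]bbbc__   (q2,_)→(q1,b,L)
state=q1 head=-2 tape=[_]bbbbc__   (q1,_)→(q2,a,R)
state=q2 head=-1 tape=a[b]bbbc__   (q2,b)→(q1,_,S)
state=q1 head=-1 tape=a[_]bbbc__   (q1,_)→(q2,a,R)
state=q2 head=0 tape=aa[b]bbc__   (q2,b)→(q1,_,S)
state=q1 head=0 tape=aa[_]bbc__   (q1,_)→(q2,a,R)
state=q2 head=1 tape=aaa[b]bc__   (q2,b)→(q1,_,S)
state=q1 head=1 tape=aaa[_]bc__   (q1,_)→(q2,a,R)
state=q2 head=2 tape=aaaa[b]c__   (q2,b)→(q1,_,S)
state=q1 head=2 tape=aaaa[_]c__   (q1,_)→(q2,a,R)
state=q2 head=3 tape=aaaaa[c]__   (q2,c)→(q1,a,R)
state=q1 head=4 tape=aaaaaa[_]_   (q1,_)→(q2,a,R)
state=q2 head=5 tape=aaaaaaa[_]   (q2,_)→(q1,b,L)
state=q1 head=4 tape=aaaaaa[a]b   (q1,a)→(q2,c,S)
state=q2 head=4 tape=aaaaaa[c]b   (q2,c)→(q1,a,R)
state=q1 head=5 tape=aaaaaaa[b]
No transition is defined for (q1, b); M halts in state q1.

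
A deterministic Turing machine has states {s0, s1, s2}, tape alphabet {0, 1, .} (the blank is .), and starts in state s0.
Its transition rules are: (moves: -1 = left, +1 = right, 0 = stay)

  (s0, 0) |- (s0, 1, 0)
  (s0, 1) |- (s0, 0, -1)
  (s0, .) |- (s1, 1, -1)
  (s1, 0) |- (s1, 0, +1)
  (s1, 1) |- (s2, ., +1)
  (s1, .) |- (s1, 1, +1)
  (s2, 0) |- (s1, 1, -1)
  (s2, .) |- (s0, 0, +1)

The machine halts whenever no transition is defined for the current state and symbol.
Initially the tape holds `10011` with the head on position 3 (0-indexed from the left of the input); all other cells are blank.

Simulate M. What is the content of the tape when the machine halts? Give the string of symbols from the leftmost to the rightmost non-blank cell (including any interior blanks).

s0 | ..100[1]1   read 1 → write 0, move -1, go to s0
s0 | ..10[0]01   read 0 → write 1, move 0, go to s0
s0 | ..10[1]01   read 1 → write 0, move -1, go to s0
s0 | ..1[0]001   read 0 → write 1, move 0, go to s0
s0 | ..1[1]001   read 1 → write 0, move -1, go to s0
s0 | ..[1]0001   read 1 → write 0, move -1, go to s0
s0 | .[.]00001   read . → write 1, move -1, go to s1
s1 | [.]100001   read . → write 1, move +1, go to s1
s1 | 1[1]00001   read 1 → write ., move +1, go to s2
s2 | 1.[0]0001   read 0 → write 1, move -1, go to s1
s1 | 1[.]10001   read . → write 1, move +1, go to s1
s1 | 11[1]0001   read 1 → write ., move +1, go to s2
s2 | 11.[0]001   read 0 → write 1, move -1, go to s1
s1 | 11[.]1001   read . → write 1, move +1, go to s1
s1 | 111[1]001   read 1 → write ., move +1, go to s2
s2 | 111.[0]01   read 0 → write 1, move -1, go to s1
s1 | 111[.]101   read . → write 1, move +1, go to s1
s1 | 1111[1]01   read 1 → write ., move +1, go to s2
s2 | 1111.[0]1   read 0 → write 1, move -1, go to s1
s1 | 1111[.]11   read . → write 1, move +1, go to s1
s1 | 11111[1]1   read 1 → write ., move +1, go to s2
s2 | 11111.[1]
The non-blank tape span at halt is 11111.1.

11111.1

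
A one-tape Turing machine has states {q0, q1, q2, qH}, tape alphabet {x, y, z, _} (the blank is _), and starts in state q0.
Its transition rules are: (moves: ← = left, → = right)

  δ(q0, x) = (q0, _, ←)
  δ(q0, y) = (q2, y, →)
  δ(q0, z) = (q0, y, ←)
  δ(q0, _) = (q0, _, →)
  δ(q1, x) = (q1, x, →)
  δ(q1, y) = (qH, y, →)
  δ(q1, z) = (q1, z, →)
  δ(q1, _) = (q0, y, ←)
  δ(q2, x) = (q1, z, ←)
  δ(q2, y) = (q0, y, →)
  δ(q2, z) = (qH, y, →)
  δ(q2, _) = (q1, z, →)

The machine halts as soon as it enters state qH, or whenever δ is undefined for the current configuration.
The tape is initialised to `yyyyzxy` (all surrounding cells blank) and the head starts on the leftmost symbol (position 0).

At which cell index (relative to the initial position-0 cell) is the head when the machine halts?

state=q0 head=0 tape=[y]yyyzxy_   (q0,y)→(q2,y,→)
state=q2 head=1 tape=y[y]yyzxy_   (q2,y)→(q0,y,→)
state=q0 head=2 tape=yy[y]yzxy_   (q0,y)→(q2,y,→)
state=q2 head=3 tape=yyy[y]zxy_   (q2,y)→(q0,y,→)
state=q0 head=4 tape=yyyy[z]xy_   (q0,z)→(q0,y,←)
state=q0 head=3 tape=yyy[y]yxy_   (q0,y)→(q2,y,→)
state=q2 head=4 tape=yyyy[y]xy_   (q2,y)→(q0,y,→)
state=q0 head=5 tape=yyyyy[x]y_   (q0,x)→(q0,_,←)
state=q0 head=4 tape=yyyy[y]_y_   (q0,y)→(q2,y,→)
state=q2 head=5 tape=yyyyy[_]y_   (q2,_)→(q1,z,→)
state=q1 head=6 tape=yyyyyz[y]_   (q1,y)→(qH,y,→)
state=qH head=7 tape=yyyyyzy[_]
At halt the head is at cell 7.

7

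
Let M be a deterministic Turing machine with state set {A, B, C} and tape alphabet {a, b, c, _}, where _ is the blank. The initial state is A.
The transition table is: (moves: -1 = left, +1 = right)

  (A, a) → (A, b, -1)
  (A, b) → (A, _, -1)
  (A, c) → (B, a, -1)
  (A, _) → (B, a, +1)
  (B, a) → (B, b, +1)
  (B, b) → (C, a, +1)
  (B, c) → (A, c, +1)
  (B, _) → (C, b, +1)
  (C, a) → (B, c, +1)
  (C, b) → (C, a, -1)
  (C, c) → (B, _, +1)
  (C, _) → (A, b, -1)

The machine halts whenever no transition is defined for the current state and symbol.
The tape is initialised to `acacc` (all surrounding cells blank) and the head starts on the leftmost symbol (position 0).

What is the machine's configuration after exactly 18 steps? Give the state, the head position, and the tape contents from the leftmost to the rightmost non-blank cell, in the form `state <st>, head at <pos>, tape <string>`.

A | _[a]cacc_   read a → write b, move -1, go to A
A | [_]bcacc_   read _ → write a, move +1, go to B
B | a[b]cacc_   read b → write a, move +1, go to C
C | aa[c]acc_   read c → write _, move +1, go to B
B | aa_[a]cc_   read a → write b, move +1, go to B
B | aa_b[c]c_   read c → write c, move +1, go to A
A | aa_bc[c]_   read c → write a, move -1, go to B
B | aa_b[c]a_   read c → write c, move +1, go to A
A | aa_bc[a]_   read a → write b, move -1, go to A
A | aa_b[c]b_   read c → write a, move -1, go to B
B | aa_[b]ab_   read b → write a, move +1, go to C
C | aa_a[a]b_   read a → write c, move +1, go to B
B | aa_ac[b]_   read b → write a, move +1, go to C
C | aa_aca[_]   read _ → write b, move -1, go to A
A | aa_ac[a]b   read a → write b, move -1, go to A
A | aa_a[c]bb   read c → write a, move -1, go to B
B | aa_[a]abb   read a → write b, move +1, go to B
B | aa_b[a]bb   read a → write b, move +1, go to B
B | aa_bb[b]b
After 18 steps: state B, head at 4, tape aa_bbbb.

state B, head at 4, tape aa_bbbb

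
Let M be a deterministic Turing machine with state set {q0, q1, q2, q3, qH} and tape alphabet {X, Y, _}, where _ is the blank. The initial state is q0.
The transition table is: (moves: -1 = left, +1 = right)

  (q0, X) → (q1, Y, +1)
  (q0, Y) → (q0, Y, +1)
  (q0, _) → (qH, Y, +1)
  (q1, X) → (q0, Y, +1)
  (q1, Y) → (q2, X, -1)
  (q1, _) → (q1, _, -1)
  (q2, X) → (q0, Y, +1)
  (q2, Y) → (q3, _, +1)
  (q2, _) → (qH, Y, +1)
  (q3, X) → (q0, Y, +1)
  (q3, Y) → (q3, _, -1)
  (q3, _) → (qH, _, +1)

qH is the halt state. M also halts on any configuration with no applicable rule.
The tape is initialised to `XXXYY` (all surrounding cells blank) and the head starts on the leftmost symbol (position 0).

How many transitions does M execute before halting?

8

q0 | [X]XXYY__   read X → write Y, move +1, go to q1
q1 | Y[X]XYY__   read X → write Y, move +1, go to q0
q0 | YY[X]YY__   read X → write Y, move +1, go to q1
q1 | YYY[Y]Y__   read Y → write X, move -1, go to q2
q2 | YY[Y]XY__   read Y → write _, move +1, go to q3
q3 | YY_[X]Y__   read X → write Y, move +1, go to q0
q0 | YY_Y[Y]__   read Y → write Y, move +1, go to q0
q0 | YY_YY[_]_   read _ → write Y, move +1, go to qH
qH | YY_YYY[_]
M halts after 8 transitions.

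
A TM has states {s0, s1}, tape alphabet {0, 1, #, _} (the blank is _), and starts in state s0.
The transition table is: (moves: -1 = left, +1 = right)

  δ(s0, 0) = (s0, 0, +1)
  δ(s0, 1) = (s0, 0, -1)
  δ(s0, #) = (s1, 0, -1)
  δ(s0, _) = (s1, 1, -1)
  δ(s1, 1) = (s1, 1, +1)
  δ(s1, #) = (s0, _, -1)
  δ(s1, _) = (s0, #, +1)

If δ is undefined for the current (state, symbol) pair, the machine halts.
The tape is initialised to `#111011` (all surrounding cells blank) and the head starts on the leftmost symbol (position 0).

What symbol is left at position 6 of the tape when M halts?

s0 | _[#]111011_   read # → write 0, move -1, go to s1
s1 | [_]0111011_   read _ → write #, move +1, go to s0
s0 | #[0]111011_   read 0 → write 0, move +1, go to s0
s0 | #0[1]11011_   read 1 → write 0, move -1, go to s0
s0 | #[0]011011_   read 0 → write 0, move +1, go to s0
s0 | #0[0]11011_   read 0 → write 0, move +1, go to s0
s0 | #00[1]1011_   read 1 → write 0, move -1, go to s0
s0 | #0[0]01011_   read 0 → write 0, move +1, go to s0
s0 | #00[0]1011_   read 0 → write 0, move +1, go to s0
s0 | #000[1]011_   read 1 → write 0, move -1, go to s0
s0 | #00[0]0011_   read 0 → write 0, move +1, go to s0
s0 | #000[0]011_   read 0 → write 0, move +1, go to s0
s0 | #0000[0]11_   read 0 → write 0, move +1, go to s0
s0 | #00000[1]1_   read 1 → write 0, move -1, go to s0
s0 | #0000[0]01_   read 0 → write 0, move +1, go to s0
s0 | #00000[0]1_   read 0 → write 0, move +1, go to s0
s0 | #000000[1]_   read 1 → write 0, move -1, go to s0
s0 | #00000[0]0_   read 0 → write 0, move +1, go to s0
s0 | #000000[0]_   read 0 → write 0, move +1, go to s0
s0 | #0000000[_]   read _ → write 1, move -1, go to s1
s1 | #000000[0]1
Cell 6 holds 0 when M halts.

0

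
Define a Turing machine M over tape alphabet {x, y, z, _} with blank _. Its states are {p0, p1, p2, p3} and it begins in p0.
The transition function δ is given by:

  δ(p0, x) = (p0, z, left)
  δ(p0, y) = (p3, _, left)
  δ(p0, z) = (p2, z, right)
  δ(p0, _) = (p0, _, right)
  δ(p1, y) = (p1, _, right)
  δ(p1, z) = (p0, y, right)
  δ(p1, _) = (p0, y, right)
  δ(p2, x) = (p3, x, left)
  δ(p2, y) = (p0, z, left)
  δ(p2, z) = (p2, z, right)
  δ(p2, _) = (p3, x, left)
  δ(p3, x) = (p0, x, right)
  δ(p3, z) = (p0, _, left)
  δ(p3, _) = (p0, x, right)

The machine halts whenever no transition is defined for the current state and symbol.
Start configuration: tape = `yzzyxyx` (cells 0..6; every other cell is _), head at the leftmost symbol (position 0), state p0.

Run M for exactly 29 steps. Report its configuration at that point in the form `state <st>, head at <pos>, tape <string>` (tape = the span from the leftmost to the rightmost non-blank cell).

state p3, head at 3, tape x___zxyx

p0 | _[y]zzyxyx   read y → write _, move left, go to p3
p3 | [_]_zzyxyx   read _ → write x, move right, go to p0
p0 | x[_]zzyxyx   read _ → write _, move right, go to p0
p0 | x_[z]zyxyx   read z → write z, move right, go to p2
p2 | x_z[z]yxyx   read z → write z, move right, go to p2
p2 | x_zz[y]xyx   read y → write z, move left, go to p0
p0 | x_z[z]zxyx   read z → write z, move right, go to p2
p2 | x_zz[z]xyx   read z → write z, move right, go to p2
p2 | x_zzz[x]yx   read x → write x, move left, go to p3
p3 | x_zz[z]xyx   read z → write _, move left, go to p0
p0 | x_z[z]_xyx   read z → write z, move right, go to p2
p2 | x_zz[_]xyx   read _ → write x, move left, go to p3
p3 | x_z[z]xxyx   read z → write _, move left, go to p0
p0 | x_[z]_xxyx   read z → write z, move right, go to p2
p2 | x_z[_]xxyx   read _ → write x, move left, go to p3
p3 | x_[z]xxxyx   read z → write _, move left, go to p0
p0 | x[_]_xxxyx   read _ → write _, move right, go to p0
p0 | x_[_]xxxyx   read _ → write _, move right, go to p0
p0 | x__[x]xxyx   read x → write z, move left, go to p0
p0 | x_[_]zxxyx   read _ → write _, move right, go to p0
p0 | x__[z]xxyx   read z → write z, move right, go to p2
p2 | x__z[x]xyx   read x → write x, move left, go to p3
p3 | x__[z]xxyx   read z → write _, move left, go to p0
p0 | x_[_]_xxyx   read _ → write _, move right, go to p0
p0 | x__[_]xxyx   read _ → write _, move right, go to p0
p0 | x___[x]xyx   read x → write z, move left, go to p0
p0 | x__[_]zxyx   read _ → write _, move right, go to p0
p0 | x___[z]xyx   read z → write z, move right, go to p2
p2 | x___z[x]yx   read x → write x, move left, go to p3
p3 | x___[z]xyx
After 29 steps: state p3, head at 3, tape x___zxyx.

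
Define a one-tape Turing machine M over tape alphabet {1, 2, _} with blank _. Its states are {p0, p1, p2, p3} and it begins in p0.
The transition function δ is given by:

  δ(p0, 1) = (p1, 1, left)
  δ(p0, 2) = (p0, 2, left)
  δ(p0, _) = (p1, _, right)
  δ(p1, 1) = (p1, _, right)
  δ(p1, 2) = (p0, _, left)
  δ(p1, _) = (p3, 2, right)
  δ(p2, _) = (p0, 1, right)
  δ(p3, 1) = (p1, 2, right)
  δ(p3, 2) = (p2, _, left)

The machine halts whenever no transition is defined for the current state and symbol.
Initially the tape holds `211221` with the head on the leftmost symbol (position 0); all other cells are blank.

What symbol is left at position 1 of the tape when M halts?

2

p0 | _[2]11221   read 2 → write 2, move left, go to p0
p0 | [_]211221   read _ → write _, move right, go to p1
p1 | _[2]11221   read 2 → write _, move left, go to p0
p0 | [_]_11221   read _ → write _, move right, go to p1
p1 | _[_]11221   read _ → write 2, move right, go to p3
p3 | _2[1]1221   read 1 → write 2, move right, go to p1
p1 | _22[1]221   read 1 → write _, move right, go to p1
p1 | _22_[2]21   read 2 → write _, move left, go to p0
p0 | _22[_]_21   read _ → write _, move right, go to p1
p1 | _22_[_]21   read _ → write 2, move right, go to p3
p3 | _22_2[2]1   read 2 → write _, move left, go to p2
p2 | _22_[2]_1
Cell 1 holds 2 when M halts.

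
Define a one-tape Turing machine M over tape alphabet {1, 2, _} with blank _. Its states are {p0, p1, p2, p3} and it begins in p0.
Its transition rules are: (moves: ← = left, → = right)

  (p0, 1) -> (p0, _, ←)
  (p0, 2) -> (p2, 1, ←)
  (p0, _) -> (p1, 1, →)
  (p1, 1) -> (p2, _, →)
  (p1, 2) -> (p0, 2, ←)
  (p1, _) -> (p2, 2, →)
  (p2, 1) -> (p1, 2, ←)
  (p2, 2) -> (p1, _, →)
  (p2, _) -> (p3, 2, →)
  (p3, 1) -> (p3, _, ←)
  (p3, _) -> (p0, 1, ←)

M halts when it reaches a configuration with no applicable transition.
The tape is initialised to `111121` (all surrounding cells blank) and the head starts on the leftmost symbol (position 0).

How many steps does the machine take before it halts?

19

p0 | ___[1]11121   read 1 → write _, move ←, go to p0
p0 | __[_]_11121   read _ → write 1, move →, go to p1
p1 | __1[_]11121   read _ → write 2, move →, go to p2
p2 | __12[1]1121   read 1 → write 2, move ←, go to p1
p1 | __1[2]21121   read 2 → write 2, move ←, go to p0
p0 | __[1]221121   read 1 → write _, move ←, go to p0
p0 | _[_]_221121   read _ → write 1, move →, go to p1
p1 | _1[_]221121   read _ → write 2, move →, go to p2
p2 | _12[2]21121   read 2 → write _, move →, go to p1
p1 | _12_[2]1121   read 2 → write 2, move ←, go to p0
p0 | _12[_]21121   read _ → write 1, move →, go to p1
p1 | _121[2]1121   read 2 → write 2, move ←, go to p0
p0 | _12[1]21121   read 1 → write _, move ←, go to p0
p0 | _1[2]_21121   read 2 → write 1, move ←, go to p2
p2 | _[1]1_21121   read 1 → write 2, move ←, go to p1
p1 | [_]21_21121   read _ → write 2, move →, go to p2
p2 | 2[2]1_21121   read 2 → write _, move →, go to p1
p1 | 2_[1]_21121   read 1 → write _, move →, go to p2
p2 | 2__[_]21121   read _ → write 2, move →, go to p3
p3 | 2__2[2]1121
M halts after 19 transitions.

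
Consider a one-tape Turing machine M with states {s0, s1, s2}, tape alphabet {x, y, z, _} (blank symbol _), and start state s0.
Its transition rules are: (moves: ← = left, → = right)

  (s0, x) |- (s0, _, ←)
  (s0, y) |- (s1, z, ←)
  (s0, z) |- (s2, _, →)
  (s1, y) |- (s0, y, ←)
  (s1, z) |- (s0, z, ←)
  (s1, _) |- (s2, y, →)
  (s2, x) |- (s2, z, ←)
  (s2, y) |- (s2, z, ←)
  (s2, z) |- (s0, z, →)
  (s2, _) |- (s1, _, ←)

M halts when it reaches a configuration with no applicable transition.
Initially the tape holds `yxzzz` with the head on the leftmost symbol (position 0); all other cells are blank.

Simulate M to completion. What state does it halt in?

s0

s0 | ___[y]xzzz   read y → write z, move ←, go to s1
s1 | __[_]zxzzz   read _ → write y, move →, go to s2
s2 | __y[z]xzzz   read z → write z, move →, go to s0
s0 | __yz[x]zzz   read x → write _, move ←, go to s0
s0 | __y[z]_zzz   read z → write _, move →, go to s2
s2 | __y_[_]zzz   read _ → write _, move ←, go to s1
s1 | __y[_]_zzz   read _ → write y, move →, go to s2
s2 | __yy[_]zzz   read _ → write _, move ←, go to s1
s1 | __y[y]_zzz   read y → write y, move ←, go to s0
s0 | __[y]y_zzz   read y → write z, move ←, go to s1
s1 | _[_]zy_zzz   read _ → write y, move →, go to s2
s2 | _y[z]y_zzz   read z → write z, move →, go to s0
s0 | _yz[y]_zzz   read y → write z, move ←, go to s1
s1 | _y[z]z_zzz   read z → write z, move ←, go to s0
s0 | _[y]zz_zzz   read y → write z, move ←, go to s1
s1 | [_]zzz_zzz   read _ → write y, move →, go to s2
s2 | y[z]zz_zzz   read z → write z, move →, go to s0
s0 | yz[z]z_zzz   read z → write _, move →, go to s2
s2 | yz_[z]_zzz   read z → write z, move →, go to s0
s0 | yz_z[_]zzz
No transition is defined for (s0, _); M halts in state s0.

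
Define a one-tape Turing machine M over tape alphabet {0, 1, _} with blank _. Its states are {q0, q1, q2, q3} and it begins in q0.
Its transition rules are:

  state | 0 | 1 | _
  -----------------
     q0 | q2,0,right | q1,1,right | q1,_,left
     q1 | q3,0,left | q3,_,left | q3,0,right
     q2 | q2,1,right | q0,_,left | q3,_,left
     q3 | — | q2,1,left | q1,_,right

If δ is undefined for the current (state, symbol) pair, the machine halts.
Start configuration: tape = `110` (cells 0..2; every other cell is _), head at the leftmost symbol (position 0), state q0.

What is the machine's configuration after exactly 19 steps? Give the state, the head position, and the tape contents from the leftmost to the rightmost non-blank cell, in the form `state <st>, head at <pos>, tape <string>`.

state q3, head at 1, tape 10_0

q0 | __[1]10   read 1 → write 1, move right, go to q1
q1 | __1[1]0   read 1 → write _, move left, go to q3
q3 | __[1]_0   read 1 → write 1, move left, go to q2
q2 | _[_]1_0   read _ → write _, move left, go to q3
q3 | [_]_1_0   read _ → write _, move right, go to q1
q1 | _[_]1_0   read _ → write 0, move right, go to q3
q3 | _0[1]_0   read 1 → write 1, move left, go to q2
q2 | _[0]1_0   read 0 → write 1, move right, go to q2
q2 | _1[1]_0   read 1 → write _, move left, go to q0
q0 | _[1]__0   read 1 → write 1, move right, go to q1
q1 | _1[_]_0   read _ → write 0, move right, go to q3
q3 | _10[_]0   read _ → write _, move right, go to q1
q1 | _10_[0]   read 0 → write 0, move left, go to q3
q3 | _10[_]0   read _ → write _, move right, go to q1
q1 | _10_[0]   read 0 → write 0, move left, go to q3
q3 | _10[_]0   read _ → write _, move right, go to q1
q1 | _10_[0]   read 0 → write 0, move left, go to q3
q3 | _10[_]0   read _ → write _, move right, go to q1
q1 | _10_[0]   read 0 → write 0, move left, go to q3
q3 | _10[_]0
After 19 steps: state q3, head at 1, tape 10_0.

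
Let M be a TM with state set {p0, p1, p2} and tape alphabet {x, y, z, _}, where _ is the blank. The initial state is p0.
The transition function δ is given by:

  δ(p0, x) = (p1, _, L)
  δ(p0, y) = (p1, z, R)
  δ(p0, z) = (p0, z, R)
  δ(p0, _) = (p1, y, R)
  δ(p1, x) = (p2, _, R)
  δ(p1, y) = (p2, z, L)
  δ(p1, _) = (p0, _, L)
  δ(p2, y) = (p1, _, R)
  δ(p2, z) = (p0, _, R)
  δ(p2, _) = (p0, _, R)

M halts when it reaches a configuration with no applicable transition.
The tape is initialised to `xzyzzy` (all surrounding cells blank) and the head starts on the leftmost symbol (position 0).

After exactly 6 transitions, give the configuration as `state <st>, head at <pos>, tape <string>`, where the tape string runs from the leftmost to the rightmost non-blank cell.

state p0, head at -2, tape z__zyzzy

p0 | __[x]zyzzy   read x → write _, move L, go to p1
p1 | _[_]_zyzzy   read _ → write _, move L, go to p0
p0 | [_]__zyzzy   read _ → write y, move R, go to p1
p1 | y[_]_zyzzy   read _ → write _, move L, go to p0
p0 | [y]__zyzzy   read y → write z, move R, go to p1
p1 | z[_]_zyzzy   read _ → write _, move L, go to p0
p0 | [z]__zyzzy
After 6 steps: state p0, head at -2, tape z__zyzzy.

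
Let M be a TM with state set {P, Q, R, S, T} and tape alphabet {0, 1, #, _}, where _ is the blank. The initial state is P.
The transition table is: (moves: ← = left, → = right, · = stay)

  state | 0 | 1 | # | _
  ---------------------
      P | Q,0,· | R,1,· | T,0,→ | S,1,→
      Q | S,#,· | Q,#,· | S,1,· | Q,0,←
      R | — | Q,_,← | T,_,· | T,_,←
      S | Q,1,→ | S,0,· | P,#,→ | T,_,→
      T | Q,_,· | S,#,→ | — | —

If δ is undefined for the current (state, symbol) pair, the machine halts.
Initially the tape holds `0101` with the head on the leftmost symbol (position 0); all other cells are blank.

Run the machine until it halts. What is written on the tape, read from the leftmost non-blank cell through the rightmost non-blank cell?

P | [0]101___   read 0 → write 0, move ·, go to Q
Q | [0]101___   read 0 → write #, move ·, go to S
S | [#]101___   read # → write #, move →, go to P
P | #[1]01___   read 1 → write 1, move ·, go to R
R | #[1]01___   read 1 → write _, move ←, go to Q
Q | [#]_01___   read # → write 1, move ·, go to S
S | [1]_01___   read 1 → write 0, move ·, go to S
S | [0]_01___   read 0 → write 1, move →, go to Q
Q | 1[_]01___   read _ → write 0, move ←, go to Q
Q | [1]001___   read 1 → write #, move ·, go to Q
Q | [#]001___   read # → write 1, move ·, go to S
S | [1]001___   read 1 → write 0, move ·, go to S
S | [0]001___   read 0 → write 1, move →, go to Q
Q | 1[0]01___   read 0 → write #, move ·, go to S
S | 1[#]01___   read # → write #, move →, go to P
P | 1#[0]1___   read 0 → write 0, move ·, go to Q
Q | 1#[0]1___   read 0 → write #, move ·, go to S
S | 1#[#]1___   read # → write #, move →, go to P
P | 1##[1]___   read 1 → write 1, move ·, go to R
R | 1##[1]___   read 1 → write _, move ←, go to Q
Q | 1#[#]____   read # → write 1, move ·, go to S
S | 1#[1]____   read 1 → write 0, move ·, go to S
S | 1#[0]____   read 0 → write 1, move →, go to Q
Q | 1#1[_]___   read _ → write 0, move ←, go to Q
Q | 1#[1]0___   read 1 → write #, move ·, go to Q
Q | 1#[#]0___   read # → write 1, move ·, go to S
S | 1#[1]0___   read 1 → write 0, move ·, go to S
S | 1#[0]0___   read 0 → write 1, move →, go to Q
Q | 1#1[0]___   read 0 → write #, move ·, go to S
S | 1#1[#]___   read # → write #, move →, go to P
P | 1#1#[_]__   read _ → write 1, move →, go to S
S | 1#1#1[_]_   read _ → write _, move →, go to T
T | 1#1#1_[_]
The non-blank tape span at halt is 1#1#1.

1#1#1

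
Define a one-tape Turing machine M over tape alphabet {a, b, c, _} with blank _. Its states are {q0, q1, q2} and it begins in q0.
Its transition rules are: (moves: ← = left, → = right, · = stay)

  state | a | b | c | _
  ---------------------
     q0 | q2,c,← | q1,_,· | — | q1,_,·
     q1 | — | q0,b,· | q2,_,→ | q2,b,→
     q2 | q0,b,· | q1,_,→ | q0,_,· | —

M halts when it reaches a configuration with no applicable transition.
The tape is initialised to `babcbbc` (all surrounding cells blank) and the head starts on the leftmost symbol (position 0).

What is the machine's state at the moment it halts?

state=q0 head=0 tape=[b]abcbbc_   (q0,b)→(q1,_,·)
state=q1 head=0 tape=[_]abcbbc_   (q1,_)→(q2,b,→)
state=q2 head=1 tape=b[a]bcbbc_   (q2,a)→(q0,b,·)
state=q0 head=1 tape=b[b]bcbbc_   (q0,b)→(q1,_,·)
state=q1 head=1 tape=b[_]bcbbc_   (q1,_)→(q2,b,→)
state=q2 head=2 tape=bb[b]cbbc_   (q2,b)→(q1,_,→)
state=q1 head=3 tape=bb_[c]bbc_   (q1,c)→(q2,_,→)
state=q2 head=4 tape=bb__[b]bc_   (q2,b)→(q1,_,→)
state=q1 head=5 tape=bb___[b]c_   (q1,b)→(q0,b,·)
state=q0 head=5 tape=bb___[b]c_   (q0,b)→(q1,_,·)
state=q1 head=5 tape=bb___[_]c_   (q1,_)→(q2,b,→)
state=q2 head=6 tape=bb___b[c]_   (q2,c)→(q0,_,·)
state=q0 head=6 tape=bb___b[_]_   (q0,_)→(q1,_,·)
state=q1 head=6 tape=bb___b[_]_   (q1,_)→(q2,b,→)
state=q2 head=7 tape=bb___bb[_]
No transition is defined for (q2, _); M halts in state q2.

q2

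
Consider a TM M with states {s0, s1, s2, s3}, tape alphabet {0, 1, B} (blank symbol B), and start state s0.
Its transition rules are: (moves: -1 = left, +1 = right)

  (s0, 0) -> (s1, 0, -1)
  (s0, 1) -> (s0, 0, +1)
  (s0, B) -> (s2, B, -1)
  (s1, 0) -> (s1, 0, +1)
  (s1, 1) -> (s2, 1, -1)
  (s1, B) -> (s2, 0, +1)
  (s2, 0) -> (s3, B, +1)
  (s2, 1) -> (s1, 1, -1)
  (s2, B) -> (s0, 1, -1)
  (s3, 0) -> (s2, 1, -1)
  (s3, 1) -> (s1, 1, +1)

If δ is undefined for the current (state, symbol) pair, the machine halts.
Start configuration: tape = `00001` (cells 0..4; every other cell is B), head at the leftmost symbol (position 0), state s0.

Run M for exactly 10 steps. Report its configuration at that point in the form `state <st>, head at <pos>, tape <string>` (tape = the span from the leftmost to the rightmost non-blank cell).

state s2, head at 0, tape 0B11001

s0 | BB[0]0001   read 0 → write 0, move -1, go to s1
s1 | B[B]00001   read B → write 0, move +1, go to s2
s2 | B0[0]0001   read 0 → write B, move +1, go to s3
s3 | B0B[0]001   read 0 → write 1, move -1, go to s2
s2 | B0[B]1001   read B → write 1, move -1, go to s0
s0 | B[0]11001   read 0 → write 0, move -1, go to s1
s1 | [B]011001   read B → write 0, move +1, go to s2
s2 | 0[0]11001   read 0 → write B, move +1, go to s3
s3 | 0B[1]1001   read 1 → write 1, move +1, go to s1
s1 | 0B1[1]001   read 1 → write 1, move -1, go to s2
s2 | 0B[1]1001
After 10 steps: state s2, head at 0, tape 0B11001.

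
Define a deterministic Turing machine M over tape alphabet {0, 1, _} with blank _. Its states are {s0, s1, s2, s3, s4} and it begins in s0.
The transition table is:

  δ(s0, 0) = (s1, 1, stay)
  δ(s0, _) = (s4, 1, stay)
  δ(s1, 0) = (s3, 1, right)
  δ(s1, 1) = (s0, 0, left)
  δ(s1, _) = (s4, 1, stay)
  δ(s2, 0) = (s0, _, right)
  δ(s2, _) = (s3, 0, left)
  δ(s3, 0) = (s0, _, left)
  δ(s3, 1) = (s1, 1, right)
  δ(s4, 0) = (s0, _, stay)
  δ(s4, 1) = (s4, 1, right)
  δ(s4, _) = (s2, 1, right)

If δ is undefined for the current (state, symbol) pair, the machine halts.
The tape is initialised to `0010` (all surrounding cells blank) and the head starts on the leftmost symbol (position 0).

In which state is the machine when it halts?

s3

s0 | _[0]010___   read 0 → write 1, move stay, go to s1
s1 | _[1]010___   read 1 → write 0, move left, go to s0
s0 | [_]0010___   read _ → write 1, move stay, go to s4
s4 | [1]0010___   read 1 → write 1, move right, go to s4
s4 | 1[0]010___   read 0 → write _, move stay, go to s0
s0 | 1[_]010___   read _ → write 1, move stay, go to s4
s4 | 1[1]010___   read 1 → write 1, move right, go to s4
s4 | 11[0]10___   read 0 → write _, move stay, go to s0
s0 | 11[_]10___   read _ → write 1, move stay, go to s4
s4 | 11[1]10___   read 1 → write 1, move right, go to s4
s4 | 111[1]0___   read 1 → write 1, move right, go to s4
s4 | 1111[0]___   read 0 → write _, move stay, go to s0
s0 | 1111[_]___   read _ → write 1, move stay, go to s4
s4 | 1111[1]___   read 1 → write 1, move right, go to s4
s4 | 11111[_]__   read _ → write 1, move right, go to s2
s2 | 111111[_]_   read _ → write 0, move left, go to s3
s3 | 11111[1]0_   read 1 → write 1, move right, go to s1
s1 | 111111[0]_   read 0 → write 1, move right, go to s3
s3 | 1111111[_]
No transition is defined for (s3, _); M halts in state s3.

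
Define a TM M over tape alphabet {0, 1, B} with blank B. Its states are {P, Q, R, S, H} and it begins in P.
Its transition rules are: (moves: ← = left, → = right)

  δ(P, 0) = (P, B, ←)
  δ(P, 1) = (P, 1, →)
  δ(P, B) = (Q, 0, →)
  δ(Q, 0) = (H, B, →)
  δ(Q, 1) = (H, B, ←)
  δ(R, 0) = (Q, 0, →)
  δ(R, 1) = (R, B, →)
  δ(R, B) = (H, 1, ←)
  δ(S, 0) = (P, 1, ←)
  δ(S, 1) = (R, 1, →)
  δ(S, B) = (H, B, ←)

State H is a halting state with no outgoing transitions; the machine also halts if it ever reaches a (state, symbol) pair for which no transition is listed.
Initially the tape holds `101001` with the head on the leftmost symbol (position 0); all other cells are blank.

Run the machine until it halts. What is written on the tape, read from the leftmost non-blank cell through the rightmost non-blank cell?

10B001

P | [1]01001   read 1 → write 1, move →, go to P
P | 1[0]1001   read 0 → write B, move ←, go to P
P | [1]B1001   read 1 → write 1, move →, go to P
P | 1[B]1001   read B → write 0, move →, go to Q
Q | 10[1]001   read 1 → write B, move ←, go to H
H | 1[0]B001
The non-blank tape span at halt is 10B001.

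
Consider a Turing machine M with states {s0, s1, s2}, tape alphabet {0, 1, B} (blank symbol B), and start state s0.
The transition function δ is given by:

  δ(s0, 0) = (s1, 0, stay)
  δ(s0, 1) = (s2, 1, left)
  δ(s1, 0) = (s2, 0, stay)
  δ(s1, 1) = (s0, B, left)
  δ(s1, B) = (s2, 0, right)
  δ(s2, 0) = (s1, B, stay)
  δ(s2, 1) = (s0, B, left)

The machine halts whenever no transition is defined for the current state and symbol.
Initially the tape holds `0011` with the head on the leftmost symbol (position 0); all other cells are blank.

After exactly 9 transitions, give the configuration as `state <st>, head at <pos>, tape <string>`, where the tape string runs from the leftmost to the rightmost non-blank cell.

state s2, head at 1, tape 00B1

s0 | [0]011   read 0 → write 0, move stay, go to s1
s1 | [0]011   read 0 → write 0, move stay, go to s2
s2 | [0]011   read 0 → write B, move stay, go to s1
s1 | [B]011   read B → write 0, move right, go to s2
s2 | 0[0]11   read 0 → write B, move stay, go to s1
s1 | 0[B]11   read B → write 0, move right, go to s2
s2 | 00[1]1   read 1 → write B, move left, go to s0
s0 | 0[0]B1   read 0 → write 0, move stay, go to s1
s1 | 0[0]B1   read 0 → write 0, move stay, go to s2
s2 | 0[0]B1
After 9 steps: state s2, head at 1, tape 00B1.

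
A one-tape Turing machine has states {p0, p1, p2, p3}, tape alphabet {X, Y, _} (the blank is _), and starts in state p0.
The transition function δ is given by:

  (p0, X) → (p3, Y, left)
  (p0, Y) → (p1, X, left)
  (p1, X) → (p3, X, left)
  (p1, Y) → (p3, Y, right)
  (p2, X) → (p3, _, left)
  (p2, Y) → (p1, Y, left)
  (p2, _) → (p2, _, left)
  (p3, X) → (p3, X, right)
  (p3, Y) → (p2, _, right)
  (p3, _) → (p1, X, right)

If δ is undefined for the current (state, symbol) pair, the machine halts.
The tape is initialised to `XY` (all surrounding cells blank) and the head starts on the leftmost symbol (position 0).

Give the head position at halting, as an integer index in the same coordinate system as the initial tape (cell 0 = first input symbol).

0

p0 | __[X]Y_   read X → write Y, move left, go to p3
p3 | _[_]YY_   read _ → write X, move right, go to p1
p1 | _X[Y]Y_   read Y → write Y, move right, go to p3
p3 | _XY[Y]_   read Y → write _, move right, go to p2
p2 | _XY_[_]   read _ → write _, move left, go to p2
p2 | _XY[_]_   read _ → write _, move left, go to p2
p2 | _X[Y]__   read Y → write Y, move left, go to p1
p1 | _[X]Y__   read X → write X, move left, go to p3
p3 | [_]XY__   read _ → write X, move right, go to p1
p1 | X[X]Y__   read X → write X, move left, go to p3
p3 | [X]XY__   read X → write X, move right, go to p3
p3 | X[X]Y__   read X → write X, move right, go to p3
p3 | XX[Y]__   read Y → write _, move right, go to p2
p2 | XX_[_]_   read _ → write _, move left, go to p2
p2 | XX[_]__   read _ → write _, move left, go to p2
p2 | X[X]___   read X → write _, move left, go to p3
p3 | [X]____   read X → write X, move right, go to p3
p3 | X[_]___   read _ → write X, move right, go to p1
p1 | XX[_]__
At halt the head is at cell 0.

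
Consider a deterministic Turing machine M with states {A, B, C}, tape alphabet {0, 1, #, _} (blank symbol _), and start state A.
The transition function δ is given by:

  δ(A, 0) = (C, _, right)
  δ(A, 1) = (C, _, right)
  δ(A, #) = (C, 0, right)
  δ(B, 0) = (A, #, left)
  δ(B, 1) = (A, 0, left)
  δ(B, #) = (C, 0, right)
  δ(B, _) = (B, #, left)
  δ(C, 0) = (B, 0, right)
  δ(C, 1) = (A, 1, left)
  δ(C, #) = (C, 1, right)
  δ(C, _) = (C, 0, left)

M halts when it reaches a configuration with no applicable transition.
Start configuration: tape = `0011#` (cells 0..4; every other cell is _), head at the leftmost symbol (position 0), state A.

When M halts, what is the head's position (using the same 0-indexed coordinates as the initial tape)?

4

state=A head=0 tape=[0]011#__   (A,0)→(C,_,right)
state=C head=1 tape=_[0]11#__   (C,0)→(B,0,right)
state=B head=2 tape=_0[1]1#__   (B,1)→(A,0,left)
state=A head=1 tape=_[0]01#__   (A,0)→(C,_,right)
state=C head=2 tape=__[0]1#__   (C,0)→(B,0,right)
state=B head=3 tape=__0[1]#__   (B,1)→(A,0,left)
state=A head=2 tape=__[0]0#__   (A,0)→(C,_,right)
state=C head=3 tape=___[0]#__   (C,0)→(B,0,right)
state=B head=4 tape=___0[#]__   (B,#)→(C,0,right)
state=C head=5 tape=___00[_]_   (C,_)→(C,0,left)
state=C head=4 tape=___0[0]0_   (C,0)→(B,0,right)
state=B head=5 tape=___00[0]_   (B,0)→(A,#,left)
state=A head=4 tape=___0[0]#_   (A,0)→(C,_,right)
state=C head=5 tape=___0_[#]_   (C,#)→(C,1,right)
state=C head=6 tape=___0_1[_]   (C,_)→(C,0,left)
state=C head=5 tape=___0_[1]0   (C,1)→(A,1,left)
state=A head=4 tape=___0[_]10
At halt the head is at cell 4.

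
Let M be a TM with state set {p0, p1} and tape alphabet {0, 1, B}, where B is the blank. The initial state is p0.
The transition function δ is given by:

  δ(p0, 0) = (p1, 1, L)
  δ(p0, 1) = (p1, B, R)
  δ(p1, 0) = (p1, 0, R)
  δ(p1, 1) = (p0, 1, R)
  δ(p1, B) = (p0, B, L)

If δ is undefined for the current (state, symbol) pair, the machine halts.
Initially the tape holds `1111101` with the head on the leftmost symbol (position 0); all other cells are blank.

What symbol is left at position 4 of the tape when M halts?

p0 | [1]111101B   read 1 → write B, move R, go to p1
p1 | B[1]11101B   read 1 → write 1, move R, go to p0
p0 | B1[1]1101B   read 1 → write B, move R, go to p1
p1 | B1B[1]101B   read 1 → write 1, move R, go to p0
p0 | B1B1[1]01B   read 1 → write B, move R, go to p1
p1 | B1B1B[0]1B   read 0 → write 0, move R, go to p1
p1 | B1B1B0[1]B   read 1 → write 1, move R, go to p0
p0 | B1B1B01[B]
Cell 4 holds B when M halts.

B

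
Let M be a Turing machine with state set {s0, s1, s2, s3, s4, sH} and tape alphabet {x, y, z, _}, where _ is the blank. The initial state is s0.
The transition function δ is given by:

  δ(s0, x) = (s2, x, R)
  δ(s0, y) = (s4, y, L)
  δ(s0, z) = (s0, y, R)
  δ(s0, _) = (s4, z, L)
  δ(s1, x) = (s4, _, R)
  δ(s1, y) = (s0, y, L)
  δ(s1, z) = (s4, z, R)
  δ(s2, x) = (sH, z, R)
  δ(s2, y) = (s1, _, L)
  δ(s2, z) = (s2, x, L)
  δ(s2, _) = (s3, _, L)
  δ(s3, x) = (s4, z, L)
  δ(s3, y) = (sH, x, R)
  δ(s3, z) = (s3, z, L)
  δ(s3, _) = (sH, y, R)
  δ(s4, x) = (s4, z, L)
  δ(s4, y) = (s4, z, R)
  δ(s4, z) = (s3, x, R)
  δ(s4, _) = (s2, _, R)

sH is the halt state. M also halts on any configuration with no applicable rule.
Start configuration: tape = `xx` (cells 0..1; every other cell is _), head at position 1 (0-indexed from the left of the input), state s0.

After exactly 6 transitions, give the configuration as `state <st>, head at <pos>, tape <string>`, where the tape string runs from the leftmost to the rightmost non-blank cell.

state=s0 head=1 tape=_x[x]_   (s0,x)→(s2,x,R)
state=s2 head=2 tape=_xx[_]   (s2,_)→(s3,_,L)
state=s3 head=1 tape=_x[x]_   (s3,x)→(s4,z,L)
state=s4 head=0 tape=_[x]z_   (s4,x)→(s4,z,L)
state=s4 head=-1 tape=[_]zz_   (s4,_)→(s2,_,R)
state=s2 head=0 tape=_[z]z_   (s2,z)→(s2,x,L)
state=s2 head=-1 tape=[_]xz_
After 6 steps: state s2, head at -1, tape xz.

state s2, head at -1, tape xz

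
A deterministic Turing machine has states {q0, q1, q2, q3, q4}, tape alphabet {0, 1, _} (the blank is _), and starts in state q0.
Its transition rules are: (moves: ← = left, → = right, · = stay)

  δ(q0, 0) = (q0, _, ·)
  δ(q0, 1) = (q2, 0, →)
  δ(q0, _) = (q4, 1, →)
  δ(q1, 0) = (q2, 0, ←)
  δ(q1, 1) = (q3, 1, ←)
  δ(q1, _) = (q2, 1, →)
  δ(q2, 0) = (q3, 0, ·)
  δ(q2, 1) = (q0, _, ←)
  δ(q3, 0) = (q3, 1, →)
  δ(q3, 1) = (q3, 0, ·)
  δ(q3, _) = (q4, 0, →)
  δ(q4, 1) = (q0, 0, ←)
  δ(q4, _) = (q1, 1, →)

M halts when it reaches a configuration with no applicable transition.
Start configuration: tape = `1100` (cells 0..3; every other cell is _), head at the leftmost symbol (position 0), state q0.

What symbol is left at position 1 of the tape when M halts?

_

q0 | [1]100   read 1 → write 0, move →, go to q2
q2 | 0[1]00   read 1 → write _, move ←, go to q0
q0 | [0]_00   read 0 → write _, move ·, go to q0
q0 | [_]_00   read _ → write 1, move →, go to q4
q4 | 1[_]00   read _ → write 1, move →, go to q1
q1 | 11[0]0   read 0 → write 0, move ←, go to q2
q2 | 1[1]00   read 1 → write _, move ←, go to q0
q0 | [1]_00   read 1 → write 0, move →, go to q2
q2 | 0[_]00
Cell 1 holds _ when M halts.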